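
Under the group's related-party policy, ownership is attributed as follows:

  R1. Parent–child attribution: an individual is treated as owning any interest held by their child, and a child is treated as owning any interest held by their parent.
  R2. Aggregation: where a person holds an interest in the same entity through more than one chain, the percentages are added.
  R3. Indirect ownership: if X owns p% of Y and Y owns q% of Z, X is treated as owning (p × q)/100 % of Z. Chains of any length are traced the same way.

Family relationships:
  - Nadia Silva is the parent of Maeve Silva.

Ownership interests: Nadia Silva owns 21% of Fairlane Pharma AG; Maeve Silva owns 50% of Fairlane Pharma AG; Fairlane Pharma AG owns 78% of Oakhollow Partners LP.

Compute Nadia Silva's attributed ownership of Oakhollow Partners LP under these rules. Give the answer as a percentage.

By parent–child attribution (R1), Nadia Silva is treated as also owning Maeve Silva's interest in Fairlane Pharma AG, giving 21% + 50% = 71%.
Chain via Fairlane Pharma AG (R3): 71% × 78% = 55.38% of Oakhollow Partners LP.

55.38%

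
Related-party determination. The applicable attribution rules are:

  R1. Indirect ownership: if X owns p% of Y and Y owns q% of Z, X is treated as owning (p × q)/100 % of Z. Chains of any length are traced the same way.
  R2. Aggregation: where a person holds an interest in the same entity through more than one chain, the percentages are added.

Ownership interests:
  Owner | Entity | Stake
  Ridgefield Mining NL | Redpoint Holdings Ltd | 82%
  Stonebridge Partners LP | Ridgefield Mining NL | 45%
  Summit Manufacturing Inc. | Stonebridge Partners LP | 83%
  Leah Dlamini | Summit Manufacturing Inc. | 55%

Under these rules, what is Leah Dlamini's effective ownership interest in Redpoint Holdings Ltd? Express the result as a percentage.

16.84485%

Chain via Summit Manufacturing Inc. → Stonebridge Partners LP → Ridgefield Mining NL (R1): 55% × 83% × 45% × 82% = 16.84485% of Redpoint Holdings Ltd.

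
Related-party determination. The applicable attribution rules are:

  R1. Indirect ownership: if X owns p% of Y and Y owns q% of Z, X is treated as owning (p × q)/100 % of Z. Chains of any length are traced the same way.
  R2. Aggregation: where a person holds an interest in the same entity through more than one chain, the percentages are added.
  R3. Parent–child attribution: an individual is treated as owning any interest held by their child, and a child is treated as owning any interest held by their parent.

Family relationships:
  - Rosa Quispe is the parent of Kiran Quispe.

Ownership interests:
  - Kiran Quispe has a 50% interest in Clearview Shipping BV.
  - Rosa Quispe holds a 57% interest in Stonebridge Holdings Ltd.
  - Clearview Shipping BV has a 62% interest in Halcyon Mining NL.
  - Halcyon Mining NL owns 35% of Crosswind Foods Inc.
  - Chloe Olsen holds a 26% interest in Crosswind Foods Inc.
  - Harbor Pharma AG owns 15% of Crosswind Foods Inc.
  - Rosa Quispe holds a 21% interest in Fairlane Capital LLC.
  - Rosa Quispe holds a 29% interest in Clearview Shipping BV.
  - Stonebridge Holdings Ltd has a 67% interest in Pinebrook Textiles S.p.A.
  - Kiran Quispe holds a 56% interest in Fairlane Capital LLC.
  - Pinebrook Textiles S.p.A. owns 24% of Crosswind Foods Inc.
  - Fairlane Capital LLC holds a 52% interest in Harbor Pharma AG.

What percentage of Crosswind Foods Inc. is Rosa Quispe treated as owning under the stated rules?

By parent–child attribution (R3), Rosa Quispe is treated as also owning Kiran Quispe's interest in Fairlane Capital LLC, giving 21% + 56% = 77%.
By parent–child attribution (R3), Rosa Quispe is treated as also owning Kiran Quispe's interest in Clearview Shipping BV, giving 29% + 50% = 79%.
Chain via Stonebridge Holdings Ltd → Pinebrook Textiles S.p.A. (R1): 57% × 67% × 24% = 9.1656% of Crosswind Foods Inc.
Chain via Fairlane Capital LLC → Harbor Pharma AG (R1): 77% × 52% × 15% = 6.006% of Crosswind Foods Inc.
Chain via Clearview Shipping BV → Halcyon Mining NL (R1): 79% × 62% × 35% = 17.143% of Crosswind Foods Inc.
Aggregating (R2): 9.1656% + 6.006% + 17.143% = 32.3146%.

32.3146%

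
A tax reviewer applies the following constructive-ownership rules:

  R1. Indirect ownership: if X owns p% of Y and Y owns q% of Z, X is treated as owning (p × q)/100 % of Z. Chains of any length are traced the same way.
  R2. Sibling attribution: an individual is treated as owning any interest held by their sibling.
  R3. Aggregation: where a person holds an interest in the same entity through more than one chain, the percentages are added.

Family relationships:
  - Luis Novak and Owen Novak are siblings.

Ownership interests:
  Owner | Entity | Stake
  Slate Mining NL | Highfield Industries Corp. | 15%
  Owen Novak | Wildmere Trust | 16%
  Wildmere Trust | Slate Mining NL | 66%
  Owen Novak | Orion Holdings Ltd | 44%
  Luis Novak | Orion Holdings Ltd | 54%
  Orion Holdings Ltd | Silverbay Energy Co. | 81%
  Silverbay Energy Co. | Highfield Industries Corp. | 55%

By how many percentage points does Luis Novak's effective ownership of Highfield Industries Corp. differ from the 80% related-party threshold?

34.757

By sibling attribution (R2), Luis Novak is treated as also owning Owen Novak's interest in Orion Holdings Ltd, giving 54% + 44% = 98%.
By sibling attribution (R2), Luis Novak is treated as owning Owen Novak's 16% interest in Wildmere Trust.
Chain via Orion Holdings Ltd → Silverbay Energy Co. (R1): 98% × 81% × 55% = 43.659% of Highfield Industries Corp.
Chain via Wildmere Trust → Slate Mining NL (R1): 16% × 66% × 15% = 1.584% of Highfield Industries Corp.
Aggregating (R3): 43.659% + 1.584% = 45.243%.
45.243% falls short of the 80% threshold by 34.757 percentage points.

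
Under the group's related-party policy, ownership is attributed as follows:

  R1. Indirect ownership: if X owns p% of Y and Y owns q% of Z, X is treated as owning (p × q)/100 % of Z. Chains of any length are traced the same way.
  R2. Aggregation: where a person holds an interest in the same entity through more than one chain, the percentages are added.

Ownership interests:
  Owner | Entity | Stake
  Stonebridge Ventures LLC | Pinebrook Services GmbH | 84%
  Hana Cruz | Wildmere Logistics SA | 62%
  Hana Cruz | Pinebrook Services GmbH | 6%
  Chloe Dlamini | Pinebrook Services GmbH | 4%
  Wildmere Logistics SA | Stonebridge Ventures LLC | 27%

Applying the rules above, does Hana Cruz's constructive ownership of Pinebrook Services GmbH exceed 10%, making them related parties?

Chain via Wildmere Logistics SA → Stonebridge Ventures LLC (R1): 62% × 27% × 84% = 14.0616% of Pinebrook Services GmbH.
Direct interest in Pinebrook Services GmbH: 6%.
Aggregating (R2): 14.0616% + 6% = 20.0616%.
20.0616% exceeds the 10% threshold, so Hana is a related party to Pinebrook Services GmbH.

Yes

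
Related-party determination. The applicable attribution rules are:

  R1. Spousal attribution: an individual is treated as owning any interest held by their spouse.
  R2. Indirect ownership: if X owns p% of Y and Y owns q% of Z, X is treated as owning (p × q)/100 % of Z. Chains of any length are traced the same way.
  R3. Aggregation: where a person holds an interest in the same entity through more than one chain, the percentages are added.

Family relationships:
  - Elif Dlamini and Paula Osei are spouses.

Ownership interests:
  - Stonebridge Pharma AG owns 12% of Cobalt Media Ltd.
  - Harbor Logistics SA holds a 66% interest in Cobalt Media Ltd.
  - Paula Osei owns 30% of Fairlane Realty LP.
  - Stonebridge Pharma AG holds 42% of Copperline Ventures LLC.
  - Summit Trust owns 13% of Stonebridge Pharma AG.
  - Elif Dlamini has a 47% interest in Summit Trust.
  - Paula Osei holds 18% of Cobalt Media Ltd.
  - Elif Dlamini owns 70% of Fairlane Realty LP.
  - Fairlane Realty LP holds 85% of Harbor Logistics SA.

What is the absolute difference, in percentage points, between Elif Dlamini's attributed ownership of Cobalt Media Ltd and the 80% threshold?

By spousal attribution (R1), Elif Dlamini is treated as also owning Paula Osei's interest in Fairlane Realty LP, giving 70% + 30% = 100%.
By spousal attribution (R1), Elif Dlamini is treated as owning Paula Osei's 18% interest in Cobalt Media Ltd.
Chain via Summit Trust → Stonebridge Pharma AG (R2): 47% × 13% × 12% = 0.7332% of Cobalt Media Ltd.
Chain via Fairlane Realty LP → Harbor Logistics SA (R2): 100% × 85% × 66% = 56.1% of Cobalt Media Ltd.
Direct interest in Cobalt Media Ltd: 18%.
Aggregating (R3): 0.7332% + 56.1% + 18% = 74.8332%.
74.8332% falls short of the 80% threshold by 5.1668 percentage points.

5.1668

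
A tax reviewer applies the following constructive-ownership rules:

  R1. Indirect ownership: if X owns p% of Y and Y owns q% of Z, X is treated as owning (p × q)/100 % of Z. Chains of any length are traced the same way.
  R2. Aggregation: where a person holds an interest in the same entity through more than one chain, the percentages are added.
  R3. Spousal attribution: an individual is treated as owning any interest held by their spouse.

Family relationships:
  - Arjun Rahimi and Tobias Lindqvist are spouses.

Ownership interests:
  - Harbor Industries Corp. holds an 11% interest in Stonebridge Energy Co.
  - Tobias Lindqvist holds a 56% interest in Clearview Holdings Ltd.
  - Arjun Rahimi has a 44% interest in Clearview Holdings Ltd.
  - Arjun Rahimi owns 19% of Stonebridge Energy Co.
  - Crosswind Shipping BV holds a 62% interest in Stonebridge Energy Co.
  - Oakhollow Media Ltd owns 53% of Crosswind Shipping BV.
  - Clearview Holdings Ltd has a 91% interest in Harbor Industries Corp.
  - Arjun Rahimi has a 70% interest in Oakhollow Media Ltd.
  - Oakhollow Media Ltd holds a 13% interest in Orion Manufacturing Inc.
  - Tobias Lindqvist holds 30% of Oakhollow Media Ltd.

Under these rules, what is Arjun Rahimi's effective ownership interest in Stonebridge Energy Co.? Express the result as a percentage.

61.87%

By spousal attribution (R3), Arjun Rahimi is treated as also owning Tobias Lindqvist's interest in Oakhollow Media Ltd, giving 70% + 30% = 100%.
By spousal attribution (R3), Arjun Rahimi is treated as also owning Tobias Lindqvist's interest in Clearview Holdings Ltd, giving 44% + 56% = 100%.
Chain via Oakhollow Media Ltd → Crosswind Shipping BV (R1): 100% × 53% × 62% = 32.86% of Stonebridge Energy Co.
Chain via Clearview Holdings Ltd → Harbor Industries Corp. (R1): 100% × 91% × 11% = 10.01% of Stonebridge Energy Co.
Direct interest in Stonebridge Energy Co: 19%.
Aggregating (R2): 32.86% + 10.01% + 19% = 61.87%.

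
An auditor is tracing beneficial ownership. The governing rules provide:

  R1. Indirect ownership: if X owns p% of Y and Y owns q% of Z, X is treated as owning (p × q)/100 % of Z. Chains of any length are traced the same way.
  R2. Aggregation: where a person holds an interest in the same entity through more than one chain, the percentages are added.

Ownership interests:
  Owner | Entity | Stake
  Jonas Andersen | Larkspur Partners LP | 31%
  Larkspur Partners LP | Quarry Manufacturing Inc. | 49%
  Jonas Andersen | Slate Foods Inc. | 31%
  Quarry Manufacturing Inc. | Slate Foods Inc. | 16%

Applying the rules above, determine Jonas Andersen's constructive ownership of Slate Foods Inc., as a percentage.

Chain via Larkspur Partners LP → Quarry Manufacturing Inc. (R1): 31% × 49% × 16% = 2.4304% of Slate Foods Inc.
Direct interest in Slate Foods Inc: 31%.
Aggregating (R2): 2.4304% + 31% = 33.4304%.

33.4304%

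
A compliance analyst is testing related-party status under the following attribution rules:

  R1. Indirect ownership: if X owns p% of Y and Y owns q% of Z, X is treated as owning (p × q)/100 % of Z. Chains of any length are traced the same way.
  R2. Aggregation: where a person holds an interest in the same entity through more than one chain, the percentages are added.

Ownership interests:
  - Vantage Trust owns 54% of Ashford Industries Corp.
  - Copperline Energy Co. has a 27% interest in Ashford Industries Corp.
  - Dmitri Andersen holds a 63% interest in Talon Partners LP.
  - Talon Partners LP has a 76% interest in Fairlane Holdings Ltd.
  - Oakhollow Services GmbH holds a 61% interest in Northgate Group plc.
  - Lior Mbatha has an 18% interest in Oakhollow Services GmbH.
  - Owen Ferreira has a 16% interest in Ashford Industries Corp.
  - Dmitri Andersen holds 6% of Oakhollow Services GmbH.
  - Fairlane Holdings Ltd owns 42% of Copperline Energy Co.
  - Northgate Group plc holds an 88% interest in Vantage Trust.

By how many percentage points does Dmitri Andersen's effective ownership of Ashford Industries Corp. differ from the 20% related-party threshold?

12.831176

Chain via Talon Partners LP → Fairlane Holdings Ltd → Copperline Energy Co. (R1): 63% × 76% × 42% × 27% = 5.429592% of Ashford Industries Corp.
Chain via Oakhollow Services GmbH → Northgate Group plc → Vantage Trust (R1): 6% × 61% × 88% × 54% = 1.739232% of Ashford Industries Corp.
Aggregating (R2): 5.429592% + 1.739232% = 7.168824%.
7.168824% falls short of the 20% threshold by 12.831176 percentage points.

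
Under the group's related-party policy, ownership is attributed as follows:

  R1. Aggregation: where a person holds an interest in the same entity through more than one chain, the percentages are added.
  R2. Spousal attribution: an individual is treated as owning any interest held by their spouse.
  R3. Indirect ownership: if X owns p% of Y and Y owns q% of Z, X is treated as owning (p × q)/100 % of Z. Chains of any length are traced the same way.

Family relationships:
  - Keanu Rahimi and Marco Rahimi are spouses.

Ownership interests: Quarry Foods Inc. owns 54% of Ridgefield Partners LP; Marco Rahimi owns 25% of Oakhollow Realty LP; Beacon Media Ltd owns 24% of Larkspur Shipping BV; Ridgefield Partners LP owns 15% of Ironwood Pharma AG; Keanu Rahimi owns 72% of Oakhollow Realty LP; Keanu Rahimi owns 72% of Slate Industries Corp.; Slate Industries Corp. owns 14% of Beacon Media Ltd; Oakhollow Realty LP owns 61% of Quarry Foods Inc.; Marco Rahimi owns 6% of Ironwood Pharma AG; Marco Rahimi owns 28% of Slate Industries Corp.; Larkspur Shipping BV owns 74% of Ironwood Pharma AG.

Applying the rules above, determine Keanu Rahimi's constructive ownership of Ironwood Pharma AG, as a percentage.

13.27917%

By spousal attribution (R2), Keanu Rahimi is treated as also owning Marco Rahimi's interest in Oakhollow Realty LP, giving 72% + 25% = 97%.
By spousal attribution (R2), Keanu Rahimi is treated as also owning Marco Rahimi's interest in Slate Industries Corp, giving 72% + 28% = 100%.
By spousal attribution (R2), Keanu Rahimi is treated as owning Marco Rahimi's 6% interest in Ironwood Pharma AG.
Chain via Oakhollow Realty LP → Quarry Foods Inc. → Ridgefield Partners LP (R3): 97% × 61% × 54% × 15% = 4.79277% of Ironwood Pharma AG.
Chain via Slate Industries Corp. → Beacon Media Ltd → Larkspur Shipping BV (R3): 100% × 14% × 24% × 74% = 2.4864% of Ironwood Pharma AG.
Direct interest in Ironwood Pharma AG: 6%.
Aggregating (R1): 4.79277% + 2.4864% + 6% = 13.27917%.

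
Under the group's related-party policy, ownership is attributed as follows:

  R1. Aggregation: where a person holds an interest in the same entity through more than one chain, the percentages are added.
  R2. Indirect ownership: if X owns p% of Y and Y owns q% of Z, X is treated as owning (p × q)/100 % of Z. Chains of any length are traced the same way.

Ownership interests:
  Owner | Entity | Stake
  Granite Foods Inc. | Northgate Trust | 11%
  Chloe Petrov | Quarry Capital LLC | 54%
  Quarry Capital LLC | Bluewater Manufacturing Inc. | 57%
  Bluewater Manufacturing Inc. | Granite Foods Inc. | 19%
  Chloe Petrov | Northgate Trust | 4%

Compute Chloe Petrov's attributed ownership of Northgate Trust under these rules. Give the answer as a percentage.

Chain via Quarry Capital LLC → Bluewater Manufacturing Inc. → Granite Foods Inc. (R2): 54% × 57% × 19% × 11% = 0.643302% of Northgate Trust.
Direct interest in Northgate Trust: 4%.
Aggregating (R1): 0.643302% + 4% = 4.643302%.

4.643302%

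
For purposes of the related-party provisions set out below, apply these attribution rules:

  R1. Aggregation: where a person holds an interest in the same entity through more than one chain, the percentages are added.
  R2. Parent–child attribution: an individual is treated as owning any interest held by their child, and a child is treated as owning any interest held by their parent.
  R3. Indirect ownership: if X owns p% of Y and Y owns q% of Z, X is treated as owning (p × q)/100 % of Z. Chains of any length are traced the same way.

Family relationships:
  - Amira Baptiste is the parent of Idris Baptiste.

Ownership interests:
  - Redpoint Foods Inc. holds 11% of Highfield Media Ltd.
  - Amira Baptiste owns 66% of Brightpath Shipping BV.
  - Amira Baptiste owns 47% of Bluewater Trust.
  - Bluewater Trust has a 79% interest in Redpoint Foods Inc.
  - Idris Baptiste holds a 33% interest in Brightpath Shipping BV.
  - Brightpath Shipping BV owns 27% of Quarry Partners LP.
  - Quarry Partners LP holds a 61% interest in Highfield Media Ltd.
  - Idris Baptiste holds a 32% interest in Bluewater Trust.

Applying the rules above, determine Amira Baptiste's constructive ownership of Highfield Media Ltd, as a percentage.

23.1704%

By parent–child attribution (R2), Amira Baptiste is treated as also owning Idris Baptiste's interest in Brightpath Shipping BV, giving 66% + 33% = 99%.
By parent–child attribution (R2), Amira Baptiste is treated as also owning Idris Baptiste's interest in Bluewater Trust, giving 47% + 32% = 79%.
Chain via Brightpath Shipping BV → Quarry Partners LP (R3): 99% × 27% × 61% = 16.3053% of Highfield Media Ltd.
Chain via Bluewater Trust → Redpoint Foods Inc. (R3): 79% × 79% × 11% = 6.8651% of Highfield Media Ltd.
Aggregating (R1): 16.3053% + 6.8651% = 23.1704%.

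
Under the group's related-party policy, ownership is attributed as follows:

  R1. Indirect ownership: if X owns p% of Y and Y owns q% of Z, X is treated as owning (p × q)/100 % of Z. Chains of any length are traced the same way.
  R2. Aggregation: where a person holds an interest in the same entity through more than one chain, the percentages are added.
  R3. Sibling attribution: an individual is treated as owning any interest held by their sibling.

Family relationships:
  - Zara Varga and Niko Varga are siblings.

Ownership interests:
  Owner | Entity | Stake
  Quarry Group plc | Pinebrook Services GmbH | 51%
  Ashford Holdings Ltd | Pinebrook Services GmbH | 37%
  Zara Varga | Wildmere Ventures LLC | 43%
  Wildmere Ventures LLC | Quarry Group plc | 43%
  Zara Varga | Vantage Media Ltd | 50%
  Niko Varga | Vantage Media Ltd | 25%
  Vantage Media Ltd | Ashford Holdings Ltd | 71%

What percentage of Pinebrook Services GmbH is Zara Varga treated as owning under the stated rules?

29.1324%

By sibling attribution (R3), Zara Varga is treated as also owning Niko Varga's interest in Vantage Media Ltd, giving 50% + 25% = 75%.
Chain via Vantage Media Ltd → Ashford Holdings Ltd (R1): 75% × 71% × 37% = 19.7025% of Pinebrook Services GmbH.
Chain via Wildmere Ventures LLC → Quarry Group plc (R1): 43% × 43% × 51% = 9.4299% of Pinebrook Services GmbH.
Aggregating (R2): 19.7025% + 9.4299% = 29.1324%.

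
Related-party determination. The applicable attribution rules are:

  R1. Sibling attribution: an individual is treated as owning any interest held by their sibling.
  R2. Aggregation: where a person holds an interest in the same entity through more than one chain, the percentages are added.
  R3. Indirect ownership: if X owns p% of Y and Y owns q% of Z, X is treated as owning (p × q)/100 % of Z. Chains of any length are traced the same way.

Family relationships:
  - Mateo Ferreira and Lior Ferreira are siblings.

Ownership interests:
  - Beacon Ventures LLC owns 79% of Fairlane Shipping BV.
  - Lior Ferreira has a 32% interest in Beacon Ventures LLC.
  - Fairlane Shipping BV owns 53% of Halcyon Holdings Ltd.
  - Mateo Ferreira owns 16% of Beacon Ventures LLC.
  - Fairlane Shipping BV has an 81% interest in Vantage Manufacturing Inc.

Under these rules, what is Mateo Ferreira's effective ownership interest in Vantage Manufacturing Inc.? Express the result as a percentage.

30.7152%

By sibling attribution (R1), Mateo Ferreira is treated as also owning Lior Ferreira's interest in Beacon Ventures LLC, giving 16% + 32% = 48%.
Chain via Beacon Ventures LLC → Fairlane Shipping BV (R3): 48% × 79% × 81% = 30.7152% of Vantage Manufacturing Inc.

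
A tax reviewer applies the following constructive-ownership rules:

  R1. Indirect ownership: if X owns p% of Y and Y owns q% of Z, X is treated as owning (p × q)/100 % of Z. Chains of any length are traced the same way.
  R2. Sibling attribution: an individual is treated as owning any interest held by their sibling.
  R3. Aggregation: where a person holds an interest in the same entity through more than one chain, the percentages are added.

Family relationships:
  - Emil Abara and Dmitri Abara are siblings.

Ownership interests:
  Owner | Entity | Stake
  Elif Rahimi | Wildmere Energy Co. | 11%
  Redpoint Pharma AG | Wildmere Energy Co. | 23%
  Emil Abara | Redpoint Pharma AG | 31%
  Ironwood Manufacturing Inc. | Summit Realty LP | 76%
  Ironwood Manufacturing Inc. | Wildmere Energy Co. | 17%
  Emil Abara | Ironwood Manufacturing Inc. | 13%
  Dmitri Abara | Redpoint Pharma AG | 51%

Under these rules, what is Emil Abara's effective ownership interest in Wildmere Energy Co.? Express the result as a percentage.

By sibling attribution (R2), Emil Abara is treated as also owning Dmitri Abara's interest in Redpoint Pharma AG, giving 31% + 51% = 82%.
Chain via Redpoint Pharma AG (R1): 82% × 23% = 18.86% of Wildmere Energy Co.
Chain via Ironwood Manufacturing Inc. (R1): 13% × 17% = 2.21% of Wildmere Energy Co.
Aggregating (R3): 18.86% + 2.21% = 21.07%.

21.07%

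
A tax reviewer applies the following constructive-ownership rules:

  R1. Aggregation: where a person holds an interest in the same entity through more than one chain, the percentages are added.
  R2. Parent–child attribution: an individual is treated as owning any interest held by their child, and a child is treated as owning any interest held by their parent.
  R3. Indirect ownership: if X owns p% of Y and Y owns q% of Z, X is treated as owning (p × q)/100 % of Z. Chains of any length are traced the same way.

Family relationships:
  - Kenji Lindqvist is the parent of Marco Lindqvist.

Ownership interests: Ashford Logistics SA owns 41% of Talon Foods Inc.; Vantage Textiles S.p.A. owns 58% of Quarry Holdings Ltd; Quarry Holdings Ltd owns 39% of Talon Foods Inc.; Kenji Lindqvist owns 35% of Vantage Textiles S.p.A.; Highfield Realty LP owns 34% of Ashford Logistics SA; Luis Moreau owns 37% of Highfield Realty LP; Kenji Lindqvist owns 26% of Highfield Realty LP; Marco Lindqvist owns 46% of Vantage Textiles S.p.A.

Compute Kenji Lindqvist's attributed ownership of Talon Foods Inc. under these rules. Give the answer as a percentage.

21.9466%

By parent–child attribution (R2), Kenji Lindqvist is treated as also owning Marco Lindqvist's interest in Vantage Textiles S.p.A, giving 35% + 46% = 81%.
Chain via Vantage Textiles S.p.A. → Quarry Holdings Ltd (R3): 81% × 58% × 39% = 18.3222% of Talon Foods Inc.
Chain via Highfield Realty LP → Ashford Logistics SA (R3): 26% × 34% × 41% = 3.6244% of Talon Foods Inc.
Aggregating (R1): 18.3222% + 3.6244% = 21.9466%.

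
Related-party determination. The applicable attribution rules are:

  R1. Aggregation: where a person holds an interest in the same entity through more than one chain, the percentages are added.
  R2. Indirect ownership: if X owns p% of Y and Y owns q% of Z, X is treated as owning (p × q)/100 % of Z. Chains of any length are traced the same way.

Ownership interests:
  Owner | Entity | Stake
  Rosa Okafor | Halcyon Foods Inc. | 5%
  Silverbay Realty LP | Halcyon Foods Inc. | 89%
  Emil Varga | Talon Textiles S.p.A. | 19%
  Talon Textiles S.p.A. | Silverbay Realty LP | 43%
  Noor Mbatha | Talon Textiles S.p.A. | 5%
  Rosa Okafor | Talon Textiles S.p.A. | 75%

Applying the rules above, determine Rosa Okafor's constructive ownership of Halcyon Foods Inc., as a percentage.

33.7025%

Chain via Talon Textiles S.p.A. → Silverbay Realty LP (R2): 75% × 43% × 89% = 28.7025% of Halcyon Foods Inc.
Direct interest in Halcyon Foods Inc: 5%.
Aggregating (R1): 28.7025% + 5% = 33.7025%.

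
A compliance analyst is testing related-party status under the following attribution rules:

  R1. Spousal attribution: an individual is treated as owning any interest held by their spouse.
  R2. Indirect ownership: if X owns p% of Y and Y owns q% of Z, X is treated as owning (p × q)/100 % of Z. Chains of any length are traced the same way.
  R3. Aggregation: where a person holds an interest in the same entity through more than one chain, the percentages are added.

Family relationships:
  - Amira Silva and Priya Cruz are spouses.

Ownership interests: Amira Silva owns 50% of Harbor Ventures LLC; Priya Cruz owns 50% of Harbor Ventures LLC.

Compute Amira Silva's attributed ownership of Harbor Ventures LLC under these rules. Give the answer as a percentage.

100%

By spousal attribution (R1), Amira Silva is treated as also owning Priya Cruz's interest in Harbor Ventures LLC, giving 50% + 50% = 100%.
Direct interest in Harbor Ventures LLC: 100%.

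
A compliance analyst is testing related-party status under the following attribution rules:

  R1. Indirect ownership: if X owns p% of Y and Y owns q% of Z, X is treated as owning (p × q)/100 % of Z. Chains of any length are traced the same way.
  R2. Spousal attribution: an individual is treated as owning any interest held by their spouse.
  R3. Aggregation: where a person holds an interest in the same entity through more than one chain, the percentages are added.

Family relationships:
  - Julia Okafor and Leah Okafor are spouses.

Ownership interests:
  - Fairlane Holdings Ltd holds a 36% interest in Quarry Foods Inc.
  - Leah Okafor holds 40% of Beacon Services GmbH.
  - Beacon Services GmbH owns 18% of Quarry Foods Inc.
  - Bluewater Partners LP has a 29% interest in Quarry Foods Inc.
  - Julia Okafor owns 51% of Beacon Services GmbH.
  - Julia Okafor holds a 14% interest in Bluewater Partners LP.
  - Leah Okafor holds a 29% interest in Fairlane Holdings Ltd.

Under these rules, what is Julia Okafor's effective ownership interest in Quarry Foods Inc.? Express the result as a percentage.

By spousal attribution (R2), Julia Okafor is treated as also owning Leah Okafor's interest in Beacon Services GmbH, giving 51% + 40% = 91%.
By spousal attribution (R2), Julia Okafor is treated as owning Leah Okafor's 29% interest in Fairlane Holdings Ltd.
Chain via Beacon Services GmbH (R1): 91% × 18% = 16.38% of Quarry Foods Inc.
Chain via Bluewater Partners LP (R1): 14% × 29% = 4.06% of Quarry Foods Inc.
Chain via Fairlane Holdings Ltd (R1): 29% × 36% = 10.44% of Quarry Foods Inc.
Aggregating (R3): 16.38% + 4.06% + 10.44% = 30.88%.

30.88%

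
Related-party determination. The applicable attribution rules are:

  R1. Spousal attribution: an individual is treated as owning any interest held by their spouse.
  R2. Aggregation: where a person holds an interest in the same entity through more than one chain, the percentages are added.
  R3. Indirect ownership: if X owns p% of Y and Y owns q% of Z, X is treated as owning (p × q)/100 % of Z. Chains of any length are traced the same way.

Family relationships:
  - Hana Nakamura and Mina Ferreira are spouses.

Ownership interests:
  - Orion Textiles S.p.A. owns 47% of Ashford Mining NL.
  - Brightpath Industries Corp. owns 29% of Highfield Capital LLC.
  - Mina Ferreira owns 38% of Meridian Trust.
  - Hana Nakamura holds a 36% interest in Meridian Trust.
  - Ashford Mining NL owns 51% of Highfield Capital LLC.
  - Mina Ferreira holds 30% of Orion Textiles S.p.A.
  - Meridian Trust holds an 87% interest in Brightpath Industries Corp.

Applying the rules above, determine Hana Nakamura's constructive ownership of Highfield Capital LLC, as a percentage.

25.8612%

By spousal attribution (R1), Hana Nakamura is treated as also owning Mina Ferreira's interest in Meridian Trust, giving 36% + 38% = 74%.
By spousal attribution (R1), Hana Nakamura is treated as owning Mina Ferreira's 30% interest in Orion Textiles S.p.A.
Chain via Meridian Trust → Brightpath Industries Corp. (R3): 74% × 87% × 29% = 18.6702% of Highfield Capital LLC.
Chain via Orion Textiles S.p.A. → Ashford Mining NL (R3): 30% × 47% × 51% = 7.191% of Highfield Capital LLC.
Aggregating (R2): 18.6702% + 7.191% = 25.8612%.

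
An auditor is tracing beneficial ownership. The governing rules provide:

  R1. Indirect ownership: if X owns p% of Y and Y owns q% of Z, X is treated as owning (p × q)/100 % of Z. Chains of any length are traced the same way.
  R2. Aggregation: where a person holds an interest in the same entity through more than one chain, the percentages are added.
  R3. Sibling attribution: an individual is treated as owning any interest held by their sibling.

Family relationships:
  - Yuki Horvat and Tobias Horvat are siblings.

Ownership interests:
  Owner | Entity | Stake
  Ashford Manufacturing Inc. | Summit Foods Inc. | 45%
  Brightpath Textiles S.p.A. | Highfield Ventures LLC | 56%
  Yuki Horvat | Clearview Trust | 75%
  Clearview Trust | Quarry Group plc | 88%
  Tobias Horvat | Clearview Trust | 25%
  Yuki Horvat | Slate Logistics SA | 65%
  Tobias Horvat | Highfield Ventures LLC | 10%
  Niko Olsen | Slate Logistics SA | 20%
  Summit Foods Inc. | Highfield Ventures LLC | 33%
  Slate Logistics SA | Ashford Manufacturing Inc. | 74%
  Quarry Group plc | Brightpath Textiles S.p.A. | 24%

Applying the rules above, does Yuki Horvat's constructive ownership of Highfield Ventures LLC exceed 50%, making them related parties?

By sibling attribution (R3), Yuki Horvat is treated as also owning Tobias Horvat's interest in Clearview Trust, giving 75% + 25% = 100%.
By sibling attribution (R3), Yuki Horvat is treated as owning Tobias Horvat's 10% interest in Highfield Ventures LLC.
Chain via Clearview Trust → Quarry Group plc → Brightpath Textiles S.p.A. (R1): 100% × 88% × 24% × 56% = 11.8272% of Highfield Ventures LLC.
Chain via Slate Logistics SA → Ashford Manufacturing Inc. → Summit Foods Inc. (R1): 65% × 74% × 45% × 33% = 7.14285% of Highfield Ventures LLC.
Direct interest in Highfield Ventures LLC: 10%.
Aggregating (R2): 11.8272% + 7.14285% + 10% = 28.97005%.
28.97005% does not exceed the 50% threshold, so Yuki is not a related party to Highfield Ventures LLC.

No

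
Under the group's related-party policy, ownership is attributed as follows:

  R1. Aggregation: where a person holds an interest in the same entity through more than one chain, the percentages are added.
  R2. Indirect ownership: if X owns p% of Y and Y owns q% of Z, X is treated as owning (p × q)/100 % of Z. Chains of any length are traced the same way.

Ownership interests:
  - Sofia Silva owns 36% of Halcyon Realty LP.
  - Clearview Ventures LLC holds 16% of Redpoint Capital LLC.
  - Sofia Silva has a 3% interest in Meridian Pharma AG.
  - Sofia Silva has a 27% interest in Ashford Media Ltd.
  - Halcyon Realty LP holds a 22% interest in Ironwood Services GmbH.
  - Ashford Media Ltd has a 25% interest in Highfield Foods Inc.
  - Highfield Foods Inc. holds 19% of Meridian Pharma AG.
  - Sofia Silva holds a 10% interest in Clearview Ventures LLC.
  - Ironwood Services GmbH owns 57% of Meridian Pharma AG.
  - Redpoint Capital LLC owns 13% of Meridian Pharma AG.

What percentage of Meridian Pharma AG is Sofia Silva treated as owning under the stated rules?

9.0049%

Chain via Clearview Ventures LLC → Redpoint Capital LLC (R2): 10% × 16% × 13% = 0.208% of Meridian Pharma AG.
Chain via Ashford Media Ltd → Highfield Foods Inc. (R2): 27% × 25% × 19% = 1.2825% of Meridian Pharma AG.
Chain via Halcyon Realty LP → Ironwood Services GmbH (R2): 36% × 22% × 57% = 4.5144% of Meridian Pharma AG.
Direct interest in Meridian Pharma AG: 3%.
Aggregating (R1): 0.208% + 1.2825% + 4.5144% + 3% = 9.0049%.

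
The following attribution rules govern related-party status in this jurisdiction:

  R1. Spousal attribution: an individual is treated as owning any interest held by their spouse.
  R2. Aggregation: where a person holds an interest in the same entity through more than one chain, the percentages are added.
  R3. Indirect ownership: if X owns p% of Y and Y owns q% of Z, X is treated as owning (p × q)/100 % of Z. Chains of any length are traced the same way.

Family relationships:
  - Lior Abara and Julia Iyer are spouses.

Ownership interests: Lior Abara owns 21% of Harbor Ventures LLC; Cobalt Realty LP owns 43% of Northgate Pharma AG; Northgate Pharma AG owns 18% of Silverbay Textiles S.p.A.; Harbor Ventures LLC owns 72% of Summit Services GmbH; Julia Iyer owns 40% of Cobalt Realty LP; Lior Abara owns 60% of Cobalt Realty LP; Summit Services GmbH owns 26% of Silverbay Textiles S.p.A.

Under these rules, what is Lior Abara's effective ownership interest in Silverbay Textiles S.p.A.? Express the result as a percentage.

By spousal attribution (R1), Lior Abara is treated as also owning Julia Iyer's interest in Cobalt Realty LP, giving 60% + 40% = 100%.
Chain via Cobalt Realty LP → Northgate Pharma AG (R3): 100% × 43% × 18% = 7.74% of Silverbay Textiles S.p.A.
Chain via Harbor Ventures LLC → Summit Services GmbH (R3): 21% × 72% × 26% = 3.9312% of Silverbay Textiles S.p.A.
Aggregating (R2): 7.74% + 3.9312% = 11.6712%.

11.6712%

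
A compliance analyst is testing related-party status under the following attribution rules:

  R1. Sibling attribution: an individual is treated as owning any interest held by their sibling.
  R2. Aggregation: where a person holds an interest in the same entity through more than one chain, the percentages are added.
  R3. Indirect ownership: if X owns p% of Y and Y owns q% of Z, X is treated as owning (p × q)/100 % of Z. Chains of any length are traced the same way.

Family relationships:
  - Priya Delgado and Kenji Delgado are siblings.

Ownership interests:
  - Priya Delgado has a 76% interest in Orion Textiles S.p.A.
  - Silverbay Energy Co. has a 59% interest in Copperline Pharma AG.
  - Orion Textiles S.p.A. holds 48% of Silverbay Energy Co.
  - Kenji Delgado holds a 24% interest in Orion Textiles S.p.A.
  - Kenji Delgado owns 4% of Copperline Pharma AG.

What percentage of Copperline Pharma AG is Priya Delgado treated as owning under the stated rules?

32.32%

By sibling attribution (R1), Priya Delgado is treated as also owning Kenji Delgado's interest in Orion Textiles S.p.A, giving 76% + 24% = 100%.
By sibling attribution (R1), Priya Delgado is treated as owning Kenji Delgado's 4% interest in Copperline Pharma AG.
Chain via Orion Textiles S.p.A. → Silverbay Energy Co. (R3): 100% × 48% × 59% = 28.32% of Copperline Pharma AG.
Direct interest in Copperline Pharma AG: 4%.
Aggregating (R2): 28.32% + 4% = 32.32%.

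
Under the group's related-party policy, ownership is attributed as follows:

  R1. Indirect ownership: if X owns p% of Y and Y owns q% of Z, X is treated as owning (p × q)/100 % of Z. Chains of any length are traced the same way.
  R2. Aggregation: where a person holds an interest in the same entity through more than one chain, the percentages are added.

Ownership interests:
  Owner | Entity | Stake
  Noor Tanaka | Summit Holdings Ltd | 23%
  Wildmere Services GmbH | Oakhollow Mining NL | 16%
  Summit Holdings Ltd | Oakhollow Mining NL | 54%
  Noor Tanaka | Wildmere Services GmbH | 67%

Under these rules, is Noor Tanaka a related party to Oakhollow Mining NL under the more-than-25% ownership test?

Chain via Summit Holdings Ltd (R1): 23% × 54% = 12.42% of Oakhollow Mining NL.
Chain via Wildmere Services GmbH (R1): 67% × 16% = 10.72% of Oakhollow Mining NL.
Aggregating (R2): 12.42% + 10.72% = 23.14%.
23.14% does not exceed the 25% threshold, so Noor is not a related party to Oakhollow Mining NL.

No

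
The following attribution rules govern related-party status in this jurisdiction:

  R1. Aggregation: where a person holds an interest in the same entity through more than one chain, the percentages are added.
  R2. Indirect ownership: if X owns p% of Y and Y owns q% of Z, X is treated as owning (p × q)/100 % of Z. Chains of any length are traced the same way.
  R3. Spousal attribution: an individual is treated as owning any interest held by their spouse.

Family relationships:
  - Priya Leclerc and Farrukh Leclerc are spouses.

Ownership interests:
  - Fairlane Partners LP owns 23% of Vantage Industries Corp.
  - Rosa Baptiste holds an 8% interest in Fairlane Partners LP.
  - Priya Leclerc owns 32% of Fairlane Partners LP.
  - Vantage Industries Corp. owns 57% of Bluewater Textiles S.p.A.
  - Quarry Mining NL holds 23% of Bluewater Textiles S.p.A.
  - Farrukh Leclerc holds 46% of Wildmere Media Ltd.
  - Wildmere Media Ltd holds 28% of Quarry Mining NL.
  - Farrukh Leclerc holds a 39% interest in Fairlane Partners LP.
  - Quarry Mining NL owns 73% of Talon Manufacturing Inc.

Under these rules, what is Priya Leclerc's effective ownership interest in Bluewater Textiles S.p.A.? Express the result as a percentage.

By spousal attribution (R3), Priya Leclerc is treated as also owning Farrukh Leclerc's interest in Fairlane Partners LP, giving 32% + 39% = 71%.
By spousal attribution (R3), Priya Leclerc is treated as owning Farrukh Leclerc's 46% interest in Wildmere Media Ltd.
Chain via Fairlane Partners LP → Vantage Industries Corp. (R2): 71% × 23% × 57% = 9.3081% of Bluewater Textiles S.p.A.
Chain via Wildmere Media Ltd → Quarry Mining NL (R2): 46% × 28% × 23% = 2.9624% of Bluewater Textiles S.p.A.
Aggregating (R1): 9.3081% + 2.9624% = 12.2705%.

12.2705%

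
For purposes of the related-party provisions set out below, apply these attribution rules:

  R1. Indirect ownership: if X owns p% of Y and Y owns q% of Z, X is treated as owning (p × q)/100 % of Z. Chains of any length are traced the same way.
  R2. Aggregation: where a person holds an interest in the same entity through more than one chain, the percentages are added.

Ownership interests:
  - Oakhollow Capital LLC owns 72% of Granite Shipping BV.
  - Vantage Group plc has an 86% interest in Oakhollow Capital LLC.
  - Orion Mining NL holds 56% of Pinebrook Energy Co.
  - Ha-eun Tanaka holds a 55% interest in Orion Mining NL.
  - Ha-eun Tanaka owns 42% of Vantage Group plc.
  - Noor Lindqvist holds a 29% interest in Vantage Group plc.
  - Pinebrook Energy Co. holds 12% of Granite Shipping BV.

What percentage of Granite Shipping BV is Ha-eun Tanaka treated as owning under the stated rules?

29.7024%

Chain via Orion Mining NL → Pinebrook Energy Co. (R1): 55% × 56% × 12% = 3.696% of Granite Shipping BV.
Chain via Vantage Group plc → Oakhollow Capital LLC (R1): 42% × 86% × 72% = 26.0064% of Granite Shipping BV.
Aggregating (R2): 3.696% + 26.0064% = 29.7024%.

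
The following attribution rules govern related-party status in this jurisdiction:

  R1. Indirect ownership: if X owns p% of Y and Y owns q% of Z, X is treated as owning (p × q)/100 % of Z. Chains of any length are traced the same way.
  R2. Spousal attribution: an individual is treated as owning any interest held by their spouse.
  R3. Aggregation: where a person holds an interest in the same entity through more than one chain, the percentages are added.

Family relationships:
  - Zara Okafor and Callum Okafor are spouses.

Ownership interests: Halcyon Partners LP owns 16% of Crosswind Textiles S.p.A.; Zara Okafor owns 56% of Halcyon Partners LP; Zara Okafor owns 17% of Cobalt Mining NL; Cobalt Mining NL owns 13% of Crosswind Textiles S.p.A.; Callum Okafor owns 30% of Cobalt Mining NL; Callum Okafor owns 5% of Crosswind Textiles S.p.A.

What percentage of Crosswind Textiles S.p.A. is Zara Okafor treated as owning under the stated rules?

20.07%

By spousal attribution (R2), Zara Okafor is treated as also owning Callum Okafor's interest in Cobalt Mining NL, giving 17% + 30% = 47%.
By spousal attribution (R2), Zara Okafor is treated as owning Callum Okafor's 5% interest in Crosswind Textiles S.p.A.
Chain via Halcyon Partners LP (R1): 56% × 16% = 8.96% of Crosswind Textiles S.p.A.
Chain via Cobalt Mining NL (R1): 47% × 13% = 6.11% of Crosswind Textiles S.p.A.
Direct interest in Crosswind Textiles S.p.A: 5%.
Aggregating (R3): 8.96% + 6.11% + 5% = 20.07%.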